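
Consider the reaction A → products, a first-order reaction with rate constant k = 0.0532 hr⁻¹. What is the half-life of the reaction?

13.03 hr

Step 1: For a first-order reaction, t₁/₂ = ln(2)/k
Step 2: t₁/₂ = ln(2)/0.0532
Step 3: t₁/₂ = 0.6931/0.0532 = 13.03 hr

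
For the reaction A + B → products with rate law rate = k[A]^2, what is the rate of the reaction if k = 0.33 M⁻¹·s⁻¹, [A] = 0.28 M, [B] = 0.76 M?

0.02587 M/s

Step 1: The rate law is rate = k[A]^2
Step 2: Note that the rate does not depend on [B] (zero order in B).
Step 3: rate = 0.33 × (0.28)^2 = 0.025872 M/s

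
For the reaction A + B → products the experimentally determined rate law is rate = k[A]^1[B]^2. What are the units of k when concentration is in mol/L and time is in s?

(mol/L)⁻²·s⁻¹

Step 1: Overall order = 1 + 2 = 3.
Step 2: rate has units mol/L·s⁻¹; [A]^1[B]^2 has units (mol/L)^3.
Step 3: k = rate/([A]^1[B]^2), so units of k = (mol/L)^(1-3)·s⁻¹ = (mol/L)⁻²·s⁻¹.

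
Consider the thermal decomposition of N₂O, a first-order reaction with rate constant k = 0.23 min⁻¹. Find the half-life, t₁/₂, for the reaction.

3.014 min

Step 1: For a first-order reaction, t₁/₂ = ln(2)/k
Step 2: t₁/₂ = ln(2)/0.23
Step 3: t₁/₂ = 0.6931/0.23 = 3.014 min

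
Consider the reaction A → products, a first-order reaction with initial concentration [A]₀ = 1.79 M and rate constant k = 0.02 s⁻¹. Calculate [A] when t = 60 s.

0.5391 M

Step 1: For a first-order reaction: [A] = [A]₀ × e^(-kt)
Step 2: [A] = 1.79 × e^(-0.02 × 60)
Step 3: [A] = 1.79 × e^(-1.2)
Step 4: [A] = 1.79 × 0.301194 = 0.5391 M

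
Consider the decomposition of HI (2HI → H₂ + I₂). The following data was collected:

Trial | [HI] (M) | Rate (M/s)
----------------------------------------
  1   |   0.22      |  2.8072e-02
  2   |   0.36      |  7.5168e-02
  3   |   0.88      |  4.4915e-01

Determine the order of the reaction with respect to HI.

second order (2)

Step 1: Compare trials to find order n where rate₂/rate₁ = ([HI]₂/[HI]₁)^n
Step 2: rate₂/rate₁ = 7.5168e-02/2.8072e-02 = 2.678
Step 3: [HI]₂/[HI]₁ = 0.36/0.22 = 1.636
Step 4: n = ln(2.678)/ln(1.636) = 2.00 ≈ 2
Step 5: The reaction is second order in HI.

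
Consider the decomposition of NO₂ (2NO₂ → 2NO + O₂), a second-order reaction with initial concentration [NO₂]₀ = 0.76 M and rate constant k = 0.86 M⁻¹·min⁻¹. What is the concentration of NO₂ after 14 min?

0.07487 M

Step 1: For a second-order reaction: 1/[NO₂] = 1/[NO₂]₀ + kt
Step 2: 1/[NO₂] = 1/0.76 + 0.86 × 14
Step 3: 1/[NO₂] = 1.316 + 12.04 = 13.36
Step 4: [NO₂] = 1/13.36 = 0.07487 M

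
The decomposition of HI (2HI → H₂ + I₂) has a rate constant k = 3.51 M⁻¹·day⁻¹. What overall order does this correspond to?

second order (2)

Step 1: The units of k for an nth-order reaction are (concentration)^(1-n)·(time)⁻¹.
Step 2: Here k has units M⁻¹·day⁻¹, so the concentration exponent is -1.
Step 3: 1 - n = -1 ⇒ n = 2. The reaction is second order.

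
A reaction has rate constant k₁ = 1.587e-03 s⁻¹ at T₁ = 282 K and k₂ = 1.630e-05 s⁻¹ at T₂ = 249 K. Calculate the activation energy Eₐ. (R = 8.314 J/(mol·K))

81.0 kJ/mol

Step 1: Use the two-temperature Arrhenius form: ln(k₂/k₁) = -Eₐ/R × (1/T₂ - 1/T₁)
Step 2: ln(k₂/k₁) = ln(1.630e-05/1.587e-03) = ln(0.010271) = -4.57844
Step 3: 1/T₂ - 1/T₁ = 1/249 - 1/282 = 4.699650e-04 K⁻¹
Step 4: Eₐ = -R × ln(k₂/k₁) / (1/T₂ - 1/T₁) = -8.314 × -4.57844 / 4.699650e-04
Step 5: Eₐ = 8.0996e+04 J/mol = 81.0 kJ/mol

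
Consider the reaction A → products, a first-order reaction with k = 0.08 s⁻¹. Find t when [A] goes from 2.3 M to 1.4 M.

6.205 s

Step 1: For first-order: t = ln([A]₀/[A])/k
Step 2: t = ln(2.3/1.4)/0.08
Step 3: t = ln(1.643)/0.08
Step 4: t = 0.4964/0.08 = 6.205 s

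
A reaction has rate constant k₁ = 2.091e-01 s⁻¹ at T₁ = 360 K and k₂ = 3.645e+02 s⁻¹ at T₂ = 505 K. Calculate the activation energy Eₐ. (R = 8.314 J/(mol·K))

77.8 kJ/mol

Step 1: Use the two-temperature Arrhenius form: ln(k₂/k₁) = -Eₐ/R × (1/T₂ - 1/T₁)
Step 2: ln(k₂/k₁) = ln(3.645e+02/2.091e-01) = ln(1743.19) = 7.46347
Step 3: 1/T₂ - 1/T₁ = 1/505 - 1/360 = -7.975798e-04 K⁻¹
Step 4: Eₐ = -R × ln(k₂/k₁) / (1/T₂ - 1/T₁) = -8.314 × 7.46347 / -7.975798e-04
Step 5: Eₐ = 7.7799e+04 J/mol = 77.8 kJ/mol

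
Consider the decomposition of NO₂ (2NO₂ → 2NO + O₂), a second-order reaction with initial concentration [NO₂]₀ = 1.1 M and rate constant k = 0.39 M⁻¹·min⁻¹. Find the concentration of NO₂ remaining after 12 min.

0.1789 M

Step 1: For a second-order reaction: 1/[NO₂] = 1/[NO₂]₀ + kt
Step 2: 1/[NO₂] = 1/1.1 + 0.39 × 12
Step 3: 1/[NO₂] = 0.9091 + 4.68 = 5.589
Step 4: [NO₂] = 1/5.589 = 0.1789 M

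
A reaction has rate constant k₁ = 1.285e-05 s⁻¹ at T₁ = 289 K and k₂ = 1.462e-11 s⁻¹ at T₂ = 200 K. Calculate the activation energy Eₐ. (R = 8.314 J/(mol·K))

73.9 kJ/mol

Step 1: Use the two-temperature Arrhenius form: ln(k₂/k₁) = -Eₐ/R × (1/T₂ - 1/T₁)
Step 2: ln(k₂/k₁) = ln(1.462e-11/1.285e-05) = ln(1.13774e-06) = -13.6865
Step 3: 1/T₂ - 1/T₁ = 1/200 - 1/289 = 1.539792e-03 K⁻¹
Step 4: Eₐ = -R × ln(k₂/k₁) / (1/T₂ - 1/T₁) = -8.314 × -13.6865 / 1.539792e-03
Step 5: Eₐ = 7.3899e+04 J/mol = 73.9 kJ/mol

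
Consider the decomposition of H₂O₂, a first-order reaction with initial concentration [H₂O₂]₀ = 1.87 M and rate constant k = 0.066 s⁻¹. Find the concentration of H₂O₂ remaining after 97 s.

0.003101 M

Step 1: For a first-order reaction: [H₂O₂] = [H₂O₂]₀ × e^(-kt)
Step 2: [H₂O₂] = 1.87 × e^(-0.066 × 97)
Step 3: [H₂O₂] = 1.87 × e^(-6.402)
Step 4: [H₂O₂] = 1.87 × 0.00165824 = 0.003101 M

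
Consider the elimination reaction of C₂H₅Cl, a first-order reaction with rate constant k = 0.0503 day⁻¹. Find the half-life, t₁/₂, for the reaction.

13.78 day

Step 1: For a first-order reaction, t₁/₂ = ln(2)/k
Step 2: t₁/₂ = ln(2)/0.0503
Step 3: t₁/₂ = 0.6931/0.0503 = 13.78 day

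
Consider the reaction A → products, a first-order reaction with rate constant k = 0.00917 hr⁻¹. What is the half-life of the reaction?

75.59 hr

Step 1: For a first-order reaction, t₁/₂ = ln(2)/k
Step 2: t₁/₂ = ln(2)/0.00917
Step 3: t₁/₂ = 0.6931/0.00917 = 75.59 hr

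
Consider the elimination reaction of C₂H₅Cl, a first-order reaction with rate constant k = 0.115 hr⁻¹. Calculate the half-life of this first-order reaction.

6.027 hr

Step 1: For a first-order reaction, t₁/₂ = ln(2)/k
Step 2: t₁/₂ = ln(2)/0.115
Step 3: t₁/₂ = 0.6931/0.115 = 6.027 hr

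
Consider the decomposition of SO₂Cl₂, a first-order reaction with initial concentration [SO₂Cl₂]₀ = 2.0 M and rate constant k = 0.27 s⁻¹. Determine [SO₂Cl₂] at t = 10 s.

0.1344 M

Step 1: For a first-order reaction: [SO₂Cl₂] = [SO₂Cl₂]₀ × e^(-kt)
Step 2: [SO₂Cl₂] = 2.0 × e^(-0.27 × 10)
Step 3: [SO₂Cl₂] = 2.0 × e^(-2.7)
Step 4: [SO₂Cl₂] = 2.0 × 0.0672055 = 0.1344 M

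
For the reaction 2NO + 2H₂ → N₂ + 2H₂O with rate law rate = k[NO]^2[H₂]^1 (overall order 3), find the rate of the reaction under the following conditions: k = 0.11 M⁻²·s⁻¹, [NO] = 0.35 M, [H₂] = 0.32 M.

0.004312 M/s

Step 1: The rate law is rate = k[NO]^2[H₂]^1, overall order = 2+1 = 3
Step 2: Substitute values: rate = 0.11 × (0.35)^2 × (0.32)^1
Step 3: rate = 0.11 × 0.1225 × 0.32 = 0.004312 M/s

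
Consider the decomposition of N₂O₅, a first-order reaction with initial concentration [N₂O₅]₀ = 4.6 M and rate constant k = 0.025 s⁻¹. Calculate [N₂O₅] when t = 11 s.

3.494 M

Step 1: For a first-order reaction: [N₂O₅] = [N₂O₅]₀ × e^(-kt)
Step 2: [N₂O₅] = 4.6 × e^(-0.025 × 11)
Step 3: [N₂O₅] = 4.6 × e^(-0.275)
Step 4: [N₂O₅] = 4.6 × 0.759572 = 3.494 M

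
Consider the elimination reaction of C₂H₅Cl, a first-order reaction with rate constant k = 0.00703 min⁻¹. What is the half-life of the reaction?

98.6 min

Step 1: For a first-order reaction, t₁/₂ = ln(2)/k
Step 2: t₁/₂ = ln(2)/0.00703
Step 3: t₁/₂ = 0.6931/0.00703 = 98.6 min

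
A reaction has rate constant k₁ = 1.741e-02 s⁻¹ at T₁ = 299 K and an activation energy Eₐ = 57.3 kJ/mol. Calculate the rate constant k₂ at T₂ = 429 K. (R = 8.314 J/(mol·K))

1.881e+01 s⁻¹

Step 1: Use the two-temperature Arrhenius form: ln(k₂/k₁) = -Eₐ/R × (1/T₂ - 1/T₁)
Step 2: Convert Eₐ to J/mol: 57.3 kJ/mol = 57300 J/mol
Step 3: 1/T₂ - 1/T₁ = 1/429 - 1/299 = -1.013479e-03 K⁻¹
Step 4: ln(k₂/k₁) = -57300/8.314 × -1.013479e-03 = 6.98489
Step 5: k₂ = k₁ × exp(6.98489) = 1.741e-02 × 1.08019e+03 = 1.881e+01 s⁻¹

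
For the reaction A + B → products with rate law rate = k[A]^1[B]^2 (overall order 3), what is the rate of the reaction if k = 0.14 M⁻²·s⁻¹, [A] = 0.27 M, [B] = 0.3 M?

0.003402 M/s

Step 1: The rate law is rate = k[A]^1[B]^2, overall order = 1+2 = 3
Step 2: Substitute values: rate = 0.14 × (0.27)^1 × (0.3)^2
Step 3: rate = 0.14 × 0.27 × 0.09 = 0.003402 M/s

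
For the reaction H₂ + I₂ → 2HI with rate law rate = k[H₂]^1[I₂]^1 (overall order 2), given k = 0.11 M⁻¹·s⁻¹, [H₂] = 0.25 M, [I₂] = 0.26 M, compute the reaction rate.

0.00715 M/s

Step 1: The rate law is rate = k[H₂]^1[I₂]^1, overall order = 1+1 = 2
Step 2: Substitute values: rate = 0.11 × (0.25)^1 × (0.26)^1
Step 3: rate = 0.11 × 0.25 × 0.26 = 0.00715 M/s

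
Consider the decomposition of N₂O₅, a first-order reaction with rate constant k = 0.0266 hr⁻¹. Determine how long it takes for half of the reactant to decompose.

26.06 hr

Step 1: For a first-order reaction, t₁/₂ = ln(2)/k
Step 2: t₁/₂ = ln(2)/0.0266
Step 3: t₁/₂ = 0.6931/0.0266 = 26.06 hr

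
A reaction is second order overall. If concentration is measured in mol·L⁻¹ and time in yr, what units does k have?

(mol·L⁻¹)⁻¹·yr⁻¹

Step 1: For overall order n, rate = k × (concentration)^n.
Step 2: Rate has units mol·L⁻¹·yr⁻¹; concentration term has units (mol·L⁻¹)^2.
Step 3: k = rate / (concentration)^n, so units of k = (mol·L⁻¹)^(1-2)·yr⁻¹ = (mol·L⁻¹)⁻¹·yr⁻¹.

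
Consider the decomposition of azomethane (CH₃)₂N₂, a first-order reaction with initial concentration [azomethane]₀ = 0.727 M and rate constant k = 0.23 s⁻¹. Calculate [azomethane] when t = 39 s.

9.245e-05 M

Step 1: For a first-order reaction: [azomethane] = [azomethane]₀ × e^(-kt)
Step 2: [azomethane] = 0.727 × e^(-0.23 × 39)
Step 3: [azomethane] = 0.727 × e^(-8.97)
Step 4: [azomethane] = 0.727 × 0.000127168 = 9.245e-05 M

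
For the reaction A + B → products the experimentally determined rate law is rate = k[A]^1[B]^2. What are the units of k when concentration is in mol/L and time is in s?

(mol/L)⁻²·s⁻¹

Step 1: Overall order = 1 + 2 = 3.
Step 2: rate has units mol/L·s⁻¹; [A]^1[B]^2 has units (mol/L)^3.
Step 3: k = rate/([A]^1[B]^2), so units of k = (mol/L)^(1-3)·s⁻¹ = (mol/L)⁻²·s⁻¹.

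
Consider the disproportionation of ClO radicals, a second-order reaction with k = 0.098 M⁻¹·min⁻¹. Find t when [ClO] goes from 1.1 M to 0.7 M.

5.301 min

Step 1: For second-order: t = (1/[ClO] - 1/[ClO]₀)/k
Step 2: t = (1/0.7 - 1/1.1)/0.098
Step 3: t = (1.429 - 0.9091)/0.098
Step 4: t = 0.5195/0.098 = 5.301 min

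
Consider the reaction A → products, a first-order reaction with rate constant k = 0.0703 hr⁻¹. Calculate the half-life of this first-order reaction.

9.86 hr

Step 1: For a first-order reaction, t₁/₂ = ln(2)/k
Step 2: t₁/₂ = ln(2)/0.0703
Step 3: t₁/₂ = 0.6931/0.0703 = 9.86 hr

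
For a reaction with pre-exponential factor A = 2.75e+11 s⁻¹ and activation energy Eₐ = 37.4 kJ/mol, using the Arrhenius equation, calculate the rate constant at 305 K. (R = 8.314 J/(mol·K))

1.08e+05 s⁻¹

Step 1: Use the Arrhenius equation: k = A × exp(-Eₐ/RT)
Step 2: Convert Eₐ to J/mol: 37.4 kJ/mol = 37400 J/mol
Step 3: Calculate the exponent: -Eₐ/(RT) = -37400/(8.314 × 305) = -14.74897
Step 4: k = 2.75e+11 × exp(-14.74897)
Step 5: k = 2.75e+11 × 3.93191e-07 = 1.0813e+05 s⁻¹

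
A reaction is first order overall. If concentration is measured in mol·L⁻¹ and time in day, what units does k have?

day⁻¹

Step 1: For overall order n, rate = k × (concentration)^n.
Step 2: Rate has units mol·L⁻¹·day⁻¹; concentration term has units (mol·L⁻¹)^1.
Step 3: k = rate / (concentration)^n, so units of k = (mol·L⁻¹)^(1-1)·day⁻¹ = day⁻¹.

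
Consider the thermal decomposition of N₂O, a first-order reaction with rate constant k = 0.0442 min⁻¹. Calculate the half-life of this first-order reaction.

15.68 min

Step 1: For a first-order reaction, t₁/₂ = ln(2)/k
Step 2: t₁/₂ = ln(2)/0.0442
Step 3: t₁/₂ = 0.6931/0.0442 = 15.68 min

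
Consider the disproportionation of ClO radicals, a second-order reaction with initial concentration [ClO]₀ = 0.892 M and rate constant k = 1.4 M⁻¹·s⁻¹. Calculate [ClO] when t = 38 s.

0.01841 M

Step 1: For a second-order reaction: 1/[ClO] = 1/[ClO]₀ + kt
Step 2: 1/[ClO] = 1/0.892 + 1.4 × 38
Step 3: 1/[ClO] = 1.121 + 53.2 = 54.32
Step 4: [ClO] = 1/54.32 = 0.01841 M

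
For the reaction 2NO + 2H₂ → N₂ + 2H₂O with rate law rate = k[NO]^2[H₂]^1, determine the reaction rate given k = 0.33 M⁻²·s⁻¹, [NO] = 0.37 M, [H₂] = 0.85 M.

0.0384 M/s

Step 1: The rate law is rate = k[NO]^2[H₂]^1
Step 2: Substitute: rate = 0.33 × (0.37)^2 × (0.85)^1
Step 3: rate = 0.33 × 0.1369 × 0.85 = 0.0384005 M/s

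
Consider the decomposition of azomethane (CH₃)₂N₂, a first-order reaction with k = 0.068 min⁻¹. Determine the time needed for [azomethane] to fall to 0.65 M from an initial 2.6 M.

20.39 min

Step 1: For first-order: t = ln([azomethane]₀/[azomethane])/k
Step 2: t = ln(2.6/0.65)/0.068
Step 3: t = ln(4)/0.068
Step 4: t = 1.386/0.068 = 20.39 min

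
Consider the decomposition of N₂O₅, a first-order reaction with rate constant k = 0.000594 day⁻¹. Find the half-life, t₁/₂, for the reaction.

1167 day

Step 1: For a first-order reaction, t₁/₂ = ln(2)/k
Step 2: t₁/₂ = ln(2)/0.000594
Step 3: t₁/₂ = 0.6931/0.000594 = 1167 day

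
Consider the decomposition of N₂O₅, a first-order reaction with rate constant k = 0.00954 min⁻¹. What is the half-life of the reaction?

72.66 min

Step 1: For a first-order reaction, t₁/₂ = ln(2)/k
Step 2: t₁/₂ = ln(2)/0.00954
Step 3: t₁/₂ = 0.6931/0.00954 = 72.66 min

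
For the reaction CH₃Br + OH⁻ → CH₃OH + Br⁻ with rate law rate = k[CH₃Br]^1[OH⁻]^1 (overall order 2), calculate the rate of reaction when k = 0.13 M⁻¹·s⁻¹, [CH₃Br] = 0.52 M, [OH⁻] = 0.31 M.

0.02096 M/s

Step 1: The rate law is rate = k[CH₃Br]^1[OH⁻]^1, overall order = 1+1 = 2
Step 2: Substitute values: rate = 0.13 × (0.52)^1 × (0.31)^1
Step 3: rate = 0.13 × 0.52 × 0.31 = 0.020956 M/s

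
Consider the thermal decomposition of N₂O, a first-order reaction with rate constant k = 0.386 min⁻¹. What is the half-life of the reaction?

1.796 min

Step 1: For a first-order reaction, t₁/₂ = ln(2)/k
Step 2: t₁/₂ = ln(2)/0.386
Step 3: t₁/₂ = 0.6931/0.386 = 1.796 min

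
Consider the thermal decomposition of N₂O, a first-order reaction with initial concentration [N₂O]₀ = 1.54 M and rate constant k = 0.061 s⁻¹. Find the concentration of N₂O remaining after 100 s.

0.003454 M

Step 1: For a first-order reaction: [N₂O] = [N₂O]₀ × e^(-kt)
Step 2: [N₂O] = 1.54 × e^(-0.061 × 100)
Step 3: [N₂O] = 1.54 × e^(-6.1)
Step 4: [N₂O] = 1.54 × 0.00224287 = 0.003454 M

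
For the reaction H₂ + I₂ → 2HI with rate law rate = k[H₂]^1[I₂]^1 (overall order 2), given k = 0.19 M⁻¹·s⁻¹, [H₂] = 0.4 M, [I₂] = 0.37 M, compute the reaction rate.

0.02812 M/s

Step 1: The rate law is rate = k[H₂]^1[I₂]^1, overall order = 1+1 = 2
Step 2: Substitute values: rate = 0.19 × (0.4)^1 × (0.37)^1
Step 3: rate = 0.19 × 0.4 × 0.37 = 0.02812 M/s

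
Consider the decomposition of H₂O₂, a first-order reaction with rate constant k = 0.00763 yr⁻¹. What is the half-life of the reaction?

90.84 yr

Step 1: For a first-order reaction, t₁/₂ = ln(2)/k
Step 2: t₁/₂ = ln(2)/0.00763
Step 3: t₁/₂ = 0.6931/0.00763 = 90.84 yr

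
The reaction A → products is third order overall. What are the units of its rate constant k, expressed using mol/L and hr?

(mol/L)⁻²·hr⁻¹

Step 1: For overall order n, rate = k × (concentration)^n.
Step 2: Rate has units mol/L·hr⁻¹; concentration term has units (mol/L)^3.
Step 3: k = rate / (concentration)^n, so units of k = (mol/L)^(1-3)·hr⁻¹ = (mol/L)⁻²·hr⁻¹.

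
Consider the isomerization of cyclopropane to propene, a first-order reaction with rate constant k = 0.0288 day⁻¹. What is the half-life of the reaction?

24.07 day

Step 1: For a first-order reaction, t₁/₂ = ln(2)/k
Step 2: t₁/₂ = ln(2)/0.0288
Step 3: t₁/₂ = 0.6931/0.0288 = 24.07 day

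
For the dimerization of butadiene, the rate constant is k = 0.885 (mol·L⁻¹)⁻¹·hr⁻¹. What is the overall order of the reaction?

second order (2)

Step 1: The units of k for an nth-order reaction are (concentration)^(1-n)·(time)⁻¹.
Step 2: Here k has units (mol·L⁻¹)⁻¹·hr⁻¹, so the concentration exponent is -1.
Step 3: 1 - n = -1 ⇒ n = 2. The reaction is second order.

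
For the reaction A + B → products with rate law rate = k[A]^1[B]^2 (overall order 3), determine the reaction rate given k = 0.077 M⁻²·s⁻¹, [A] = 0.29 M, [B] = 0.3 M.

0.00201 M/s

Step 1: The rate law is rate = k[A]^1[B]^2, overall order = 1+2 = 3
Step 2: Substitute values: rate = 0.077 × (0.29)^1 × (0.3)^2
Step 3: rate = 0.077 × 0.29 × 0.09 = 0.0020097 M/s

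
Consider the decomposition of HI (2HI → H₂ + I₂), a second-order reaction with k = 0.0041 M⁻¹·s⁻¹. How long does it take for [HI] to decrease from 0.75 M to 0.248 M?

658.3 s

Step 1: For second-order: t = (1/[HI] - 1/[HI]₀)/k
Step 2: t = (1/0.248 - 1/0.75)/0.0041
Step 3: t = (4.032 - 1.333)/0.0041
Step 4: t = 2.699/0.0041 = 658.3 s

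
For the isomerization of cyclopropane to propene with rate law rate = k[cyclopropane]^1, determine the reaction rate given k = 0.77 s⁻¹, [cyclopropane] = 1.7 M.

1.309 M/s

Step 1: Identify the rate law: rate = k[cyclopropane]^1
Step 2: Substitute values: rate = 0.77 × (1.7)^1
Step 3: Calculate: rate = 0.77 × 1.7 = 1.309 M/s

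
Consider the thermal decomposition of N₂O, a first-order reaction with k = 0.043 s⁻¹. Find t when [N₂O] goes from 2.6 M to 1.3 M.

16.12 s

Step 1: For first-order: t = ln([N₂O]₀/[N₂O])/k
Step 2: t = ln(2.6/1.3)/0.043
Step 3: t = ln(2)/0.043
Step 4: t = 0.6931/0.043 = 16.12 s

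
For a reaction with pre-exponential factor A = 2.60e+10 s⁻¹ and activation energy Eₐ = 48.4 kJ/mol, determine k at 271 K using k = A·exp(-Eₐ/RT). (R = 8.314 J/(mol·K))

1.22e+01 s⁻¹

Step 1: Use the Arrhenius equation: k = A × exp(-Eₐ/RT)
Step 2: Convert Eₐ to J/mol: 48.4 kJ/mol = 48400 J/mol
Step 3: Calculate the exponent: -Eₐ/(RT) = -48400/(8.314 × 271) = -21.48157
Step 4: k = 2.60e+10 × exp(-21.48157)
Step 5: k = 2.60e+10 × 4.68460e-10 = 1.2180e+01 s⁻¹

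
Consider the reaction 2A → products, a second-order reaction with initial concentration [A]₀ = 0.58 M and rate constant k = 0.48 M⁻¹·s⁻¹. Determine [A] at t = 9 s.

0.1654 M

Step 1: For a second-order reaction: 1/[A] = 1/[A]₀ + kt
Step 2: 1/[A] = 1/0.58 + 0.48 × 9
Step 3: 1/[A] = 1.724 + 4.32 = 6.044
Step 4: [A] = 1/6.044 = 0.1654 M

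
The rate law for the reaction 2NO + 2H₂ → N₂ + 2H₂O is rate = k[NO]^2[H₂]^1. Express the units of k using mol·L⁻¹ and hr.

(mol·L⁻¹)⁻²·hr⁻¹

Step 1: Overall order = 2 + 1 = 3.
Step 2: rate has units mol·L⁻¹·hr⁻¹; [NO]^2[H₂]^1 has units (mol·L⁻¹)^3.
Step 3: k = rate/([NO]^2[H₂]^1), so units of k = (mol·L⁻¹)^(1-3)·hr⁻¹ = (mol·L⁻¹)⁻²·hr⁻¹.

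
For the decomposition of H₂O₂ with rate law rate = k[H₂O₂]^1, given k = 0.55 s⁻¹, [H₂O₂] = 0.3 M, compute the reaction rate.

0.165 M/s

Step 1: Identify the rate law: rate = k[H₂O₂]^1
Step 2: Substitute values: rate = 0.55 × (0.3)^1
Step 3: Calculate: rate = 0.55 × 0.3 = 0.165 M/s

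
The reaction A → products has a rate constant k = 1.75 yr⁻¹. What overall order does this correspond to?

first order (1)

Step 1: The units of k for an nth-order reaction are (concentration)^(1-n)·(time)⁻¹.
Step 2: Here k has units yr⁻¹, so the concentration exponent is 0.
Step 3: 1 - n = 0 ⇒ n = 1. The reaction is first order.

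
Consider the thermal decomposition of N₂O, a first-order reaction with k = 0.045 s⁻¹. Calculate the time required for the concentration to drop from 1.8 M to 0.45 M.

30.81 s

Step 1: For first-order: t = ln([N₂O]₀/[N₂O])/k
Step 2: t = ln(1.8/0.45)/0.045
Step 3: t = ln(4)/0.045
Step 4: t = 1.386/0.045 = 30.81 s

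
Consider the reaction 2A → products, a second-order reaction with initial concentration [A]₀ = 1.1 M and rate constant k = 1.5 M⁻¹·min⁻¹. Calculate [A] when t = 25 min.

0.02604 M

Step 1: For a second-order reaction: 1/[A] = 1/[A]₀ + kt
Step 2: 1/[A] = 1/1.1 + 1.5 × 25
Step 3: 1/[A] = 0.9091 + 37.5 = 38.41
Step 4: [A] = 1/38.41 = 0.02604 M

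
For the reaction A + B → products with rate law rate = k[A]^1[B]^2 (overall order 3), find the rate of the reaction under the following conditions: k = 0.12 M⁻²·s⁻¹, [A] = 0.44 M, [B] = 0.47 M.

0.01166 M/s

Step 1: The rate law is rate = k[A]^1[B]^2, overall order = 1+2 = 3
Step 2: Substitute values: rate = 0.12 × (0.44)^1 × (0.47)^2
Step 3: rate = 0.12 × 0.44 × 0.2209 = 0.0116635 M/s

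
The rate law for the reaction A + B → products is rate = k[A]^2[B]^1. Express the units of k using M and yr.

M⁻²·yr⁻¹

Step 1: Overall order = 2 + 1 = 3.
Step 2: rate has units M·yr⁻¹; [A]^2[B]^1 has units M^3.
Step 3: k = rate/([A]^2[B]^1), so units of k = M^(1-3)·yr⁻¹ = M⁻²·yr⁻¹.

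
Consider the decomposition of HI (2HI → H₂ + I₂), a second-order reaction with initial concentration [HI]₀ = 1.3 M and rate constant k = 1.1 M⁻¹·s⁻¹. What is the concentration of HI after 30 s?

0.02961 M

Step 1: For a second-order reaction: 1/[HI] = 1/[HI]₀ + kt
Step 2: 1/[HI] = 1/1.3 + 1.1 × 30
Step 3: 1/[HI] = 0.7692 + 33 = 33.77
Step 4: [HI] = 1/33.77 = 0.02961 M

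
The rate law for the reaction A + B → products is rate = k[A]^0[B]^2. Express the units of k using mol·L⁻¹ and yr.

(mol·L⁻¹)⁻¹·yr⁻¹

Step 1: Overall order = 0 + 2 = 2.
Step 2: rate has units mol·L⁻¹·yr⁻¹; [A]^0[B]^2 has units (mol·L⁻¹)^2.
Step 3: k = rate/([A]^0[B]^2), so units of k = (mol·L⁻¹)^(1-2)·yr⁻¹ = (mol·L⁻¹)⁻¹·yr⁻¹.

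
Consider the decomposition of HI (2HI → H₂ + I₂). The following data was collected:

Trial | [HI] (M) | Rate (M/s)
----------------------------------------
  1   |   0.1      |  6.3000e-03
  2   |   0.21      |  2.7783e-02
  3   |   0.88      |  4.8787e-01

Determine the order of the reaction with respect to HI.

second order (2)

Step 1: Compare trials to find order n where rate₂/rate₁ = ([HI]₂/[HI]₁)^n
Step 2: rate₂/rate₁ = 2.7783e-02/6.3000e-03 = 4.41
Step 3: [HI]₂/[HI]₁ = 0.21/0.1 = 2.1
Step 4: n = ln(4.41)/ln(2.1) = 2.00 ≈ 2
Step 5: The reaction is second order in HI.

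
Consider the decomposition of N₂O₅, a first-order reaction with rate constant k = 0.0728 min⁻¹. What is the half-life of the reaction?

9.521 min

Step 1: For a first-order reaction, t₁/₂ = ln(2)/k
Step 2: t₁/₂ = ln(2)/0.0728
Step 3: t₁/₂ = 0.6931/0.0728 = 9.521 min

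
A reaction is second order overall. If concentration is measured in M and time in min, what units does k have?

M⁻¹·min⁻¹

Step 1: For overall order n, rate = k × (concentration)^n.
Step 2: Rate has units M·min⁻¹; concentration term has units M^2.
Step 3: k = rate / (concentration)^n, so units of k = M^(1-2)·min⁻¹ = M⁻¹·min⁻¹.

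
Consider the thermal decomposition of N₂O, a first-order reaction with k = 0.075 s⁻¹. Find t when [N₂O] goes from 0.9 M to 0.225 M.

18.48 s

Step 1: For first-order: t = ln([N₂O]₀/[N₂O])/k
Step 2: t = ln(0.9/0.225)/0.075
Step 3: t = ln(4)/0.075
Step 4: t = 1.386/0.075 = 18.48 s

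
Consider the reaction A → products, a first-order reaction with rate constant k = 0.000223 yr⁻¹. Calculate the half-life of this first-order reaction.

3108 yr

Step 1: For a first-order reaction, t₁/₂ = ln(2)/k
Step 2: t₁/₂ = ln(2)/0.000223
Step 3: t₁/₂ = 0.6931/0.000223 = 3108 yr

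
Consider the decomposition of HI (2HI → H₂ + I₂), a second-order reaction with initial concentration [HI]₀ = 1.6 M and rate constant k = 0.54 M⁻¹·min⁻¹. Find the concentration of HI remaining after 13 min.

0.1308 M

Step 1: For a second-order reaction: 1/[HI] = 1/[HI]₀ + kt
Step 2: 1/[HI] = 1/1.6 + 0.54 × 13
Step 3: 1/[HI] = 0.625 + 7.02 = 7.645
Step 4: [HI] = 1/7.645 = 0.1308 M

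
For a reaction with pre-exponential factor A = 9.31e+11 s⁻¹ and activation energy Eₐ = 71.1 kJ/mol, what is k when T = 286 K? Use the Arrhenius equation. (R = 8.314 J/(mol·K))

9.61e-02 s⁻¹

Step 1: Use the Arrhenius equation: k = A × exp(-Eₐ/RT)
Step 2: Convert Eₐ to J/mol: 71.1 kJ/mol = 71100 J/mol
Step 3: Calculate the exponent: -Eₐ/(RT) = -71100/(8.314 × 286) = -29.90154
Step 4: k = 9.31e+11 × exp(-29.90154)
Step 5: k = 9.31e+11 × 1.03259e-13 = 9.6134e-02 s⁻¹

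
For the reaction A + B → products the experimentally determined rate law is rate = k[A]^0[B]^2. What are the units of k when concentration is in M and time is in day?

M⁻¹·day⁻¹

Step 1: Overall order = 0 + 2 = 2.
Step 2: rate has units M·day⁻¹; [A]^0[B]^2 has units M^2.
Step 3: k = rate/([A]^0[B]^2), so units of k = M^(1-2)·day⁻¹ = M⁻¹·day⁻¹.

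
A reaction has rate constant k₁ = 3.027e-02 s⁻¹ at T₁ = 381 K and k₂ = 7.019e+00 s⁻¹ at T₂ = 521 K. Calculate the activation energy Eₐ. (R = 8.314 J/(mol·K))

64.2 kJ/mol

Step 1: Use the two-temperature Arrhenius form: ln(k₂/k₁) = -Eₐ/R × (1/T₂ - 1/T₁)
Step 2: ln(k₂/k₁) = ln(7.019e+00/3.027e-02) = ln(231.88) = 5.44622
Step 3: 1/T₂ - 1/T₁ = 1/521 - 1/381 = -7.052861e-04 K⁻¹
Step 4: Eₐ = -R × ln(k₂/k₁) / (1/T₂ - 1/T₁) = -8.314 × 5.44622 / -7.052861e-04
Step 5: Eₐ = 6.4201e+04 J/mol = 64.2 kJ/mol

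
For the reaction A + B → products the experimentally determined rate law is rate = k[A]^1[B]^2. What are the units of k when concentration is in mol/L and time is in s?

(mol/L)⁻²·s⁻¹

Step 1: Overall order = 1 + 2 = 3.
Step 2: rate has units mol/L·s⁻¹; [A]^1[B]^2 has units (mol/L)^3.
Step 3: k = rate/([A]^1[B]^2), so units of k = (mol/L)^(1-3)·s⁻¹ = (mol/L)⁻²·s⁻¹.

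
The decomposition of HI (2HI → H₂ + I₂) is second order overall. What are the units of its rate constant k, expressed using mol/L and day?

(mol/L)⁻¹·day⁻¹

Step 1: For overall order n, rate = k × (concentration)^n.
Step 2: Rate has units mol/L·day⁻¹; concentration term has units (mol/L)^2.
Step 3: k = rate / (concentration)^n, so units of k = (mol/L)^(1-2)·day⁻¹ = (mol/L)⁻¹·day⁻¹.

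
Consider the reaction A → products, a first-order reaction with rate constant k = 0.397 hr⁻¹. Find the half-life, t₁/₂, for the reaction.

1.746 hr

Step 1: For a first-order reaction, t₁/₂ = ln(2)/k
Step 2: t₁/₂ = ln(2)/0.397
Step 3: t₁/₂ = 0.6931/0.397 = 1.746 hr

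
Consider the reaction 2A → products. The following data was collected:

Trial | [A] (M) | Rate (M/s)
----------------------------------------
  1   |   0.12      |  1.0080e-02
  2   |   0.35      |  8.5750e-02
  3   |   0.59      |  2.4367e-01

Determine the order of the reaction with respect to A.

second order (2)

Step 1: Compare trials to find order n where rate₂/rate₁ = ([A]₂/[A]₁)^n
Step 2: rate₂/rate₁ = 8.5750e-02/1.0080e-02 = 8.507
Step 3: [A]₂/[A]₁ = 0.35/0.12 = 2.917
Step 4: n = ln(8.507)/ln(2.917) = 2.00 ≈ 2
Step 5: The reaction is second order in A.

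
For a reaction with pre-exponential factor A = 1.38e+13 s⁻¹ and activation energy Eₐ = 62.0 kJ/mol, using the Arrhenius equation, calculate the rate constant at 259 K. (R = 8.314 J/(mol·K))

4.32e+00 s⁻¹

Step 1: Use the Arrhenius equation: k = A × exp(-Eₐ/RT)
Step 2: Convert Eₐ to J/mol: 62.0 kJ/mol = 62000 J/mol
Step 3: Calculate the exponent: -Eₐ/(RT) = -62000/(8.314 × 259) = -28.79267
Step 4: k = 1.38e+13 × exp(-28.79267)
Step 5: k = 1.38e+13 × 3.12970e-13 = 4.3190e+00 s⁻¹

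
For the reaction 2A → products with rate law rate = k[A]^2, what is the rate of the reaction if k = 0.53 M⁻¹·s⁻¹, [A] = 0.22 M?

0.02565 M/s

Step 1: Identify the rate law: rate = k[A]^2
Step 2: Substitute values: rate = 0.53 × (0.22)^2
Step 3: Calculate: rate = 0.53 × 0.0484 = 0.025652 M/s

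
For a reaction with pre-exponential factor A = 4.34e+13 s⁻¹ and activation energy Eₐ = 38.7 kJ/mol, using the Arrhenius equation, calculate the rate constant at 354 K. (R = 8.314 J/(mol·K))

8.45e+07 s⁻¹

Step 1: Use the Arrhenius equation: k = A × exp(-Eₐ/RT)
Step 2: Convert Eₐ to J/mol: 38.7 kJ/mol = 38700 J/mol
Step 3: Calculate the exponent: -Eₐ/(RT) = -38700/(8.314 × 354) = -13.14915
Step 4: k = 4.34e+13 × exp(-13.14915)
Step 5: k = 4.34e+13 × 1.94714e-06 = 8.4506e+07 s⁻¹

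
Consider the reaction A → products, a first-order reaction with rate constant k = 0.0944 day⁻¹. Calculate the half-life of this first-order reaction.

7.343 day

Step 1: For a first-order reaction, t₁/₂ = ln(2)/k
Step 2: t₁/₂ = ln(2)/0.0944
Step 3: t₁/₂ = 0.6931/0.0944 = 7.343 day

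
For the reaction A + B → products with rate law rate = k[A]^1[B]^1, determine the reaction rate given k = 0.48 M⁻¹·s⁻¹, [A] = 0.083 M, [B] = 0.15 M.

0.005976 M/s

Step 1: The rate law is rate = k[A]^1[B]^1
Step 2: Substitute: rate = 0.48 × (0.083)^1 × (0.15)^1
Step 3: rate = 0.48 × 0.083 × 0.15 = 0.005976 M/s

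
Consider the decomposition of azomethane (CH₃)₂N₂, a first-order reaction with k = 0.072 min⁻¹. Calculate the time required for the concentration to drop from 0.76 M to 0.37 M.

9.997 min

Step 1: For first-order: t = ln([azomethane]₀/[azomethane])/k
Step 2: t = ln(0.76/0.37)/0.072
Step 3: t = ln(2.054)/0.072
Step 4: t = 0.7198/0.072 = 9.997 min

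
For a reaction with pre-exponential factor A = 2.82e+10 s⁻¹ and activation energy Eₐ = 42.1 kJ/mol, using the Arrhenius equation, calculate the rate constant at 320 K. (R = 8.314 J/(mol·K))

3.78e+03 s⁻¹

Step 1: Use the Arrhenius equation: k = A × exp(-Eₐ/RT)
Step 2: Convert Eₐ to J/mol: 42.1 kJ/mol = 42100 J/mol
Step 3: Calculate the exponent: -Eₐ/(RT) = -42100/(8.314 × 320) = -15.82421
Step 4: k = 2.82e+10 × exp(-15.82421)
Step 5: k = 2.82e+10 × 1.34163e-07 = 3.7834e+03 s⁻¹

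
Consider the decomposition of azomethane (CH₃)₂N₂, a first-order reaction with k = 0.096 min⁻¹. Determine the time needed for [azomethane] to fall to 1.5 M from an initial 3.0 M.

7.22 min

Step 1: For first-order: t = ln([azomethane]₀/[azomethane])/k
Step 2: t = ln(3.0/1.5)/0.096
Step 3: t = ln(2)/0.096
Step 4: t = 0.6931/0.096 = 7.22 min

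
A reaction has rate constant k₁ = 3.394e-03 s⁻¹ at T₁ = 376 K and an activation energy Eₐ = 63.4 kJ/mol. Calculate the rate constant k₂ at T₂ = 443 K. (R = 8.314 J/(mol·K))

7.292e-02 s⁻¹

Step 1: Use the two-temperature Arrhenius form: ln(k₂/k₁) = -Eₐ/R × (1/T₂ - 1/T₁)
Step 2: Convert Eₐ to J/mol: 63.4 kJ/mol = 63400 J/mol
Step 3: 1/T₂ - 1/T₁ = 1/443 - 1/376 = -4.022381e-04 K⁻¹
Step 4: ln(k₂/k₁) = -63400/8.314 × -4.022381e-04 = 3.06734
Step 5: k₂ = k₁ × exp(3.06734) = 3.394e-03 × 2.14847e+01 = 7.292e-02 s⁻¹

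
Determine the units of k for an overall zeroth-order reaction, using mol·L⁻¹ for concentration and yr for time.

mol·L⁻¹·yr⁻¹

Step 1: For overall order n, rate = k × (concentration)^n.
Step 2: Rate has units mol·L⁻¹·yr⁻¹; concentration term has units (mol·L⁻¹)^0.
Step 3: k = rate / (concentration)^n, so units of k = (mol·L⁻¹)^(1-0)·yr⁻¹ = mol·L⁻¹·yr⁻¹.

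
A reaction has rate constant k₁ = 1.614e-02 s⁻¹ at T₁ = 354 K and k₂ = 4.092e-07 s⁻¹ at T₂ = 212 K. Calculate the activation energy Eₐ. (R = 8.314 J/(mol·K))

46.5 kJ/mol

Step 1: Use the two-temperature Arrhenius form: ln(k₂/k₁) = -Eₐ/R × (1/T₂ - 1/T₁)
Step 2: ln(k₂/k₁) = ln(4.092e-07/1.614e-02) = ln(2.53532e-05) = -10.5826
Step 3: 1/T₂ - 1/T₁ = 1/212 - 1/354 = 1.892122e-03 K⁻¹
Step 4: Eₐ = -R × ln(k₂/k₁) / (1/T₂ - 1/T₁) = -8.314 × -10.5826 / 1.892122e-03
Step 5: Eₐ = 4.6500e+04 J/mol = 46.5 kJ/mol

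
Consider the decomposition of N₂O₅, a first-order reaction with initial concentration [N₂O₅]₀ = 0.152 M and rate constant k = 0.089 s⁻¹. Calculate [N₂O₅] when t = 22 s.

0.02145 M

Step 1: For a first-order reaction: [N₂O₅] = [N₂O₅]₀ × e^(-kt)
Step 2: [N₂O₅] = 0.152 × e^(-0.089 × 22)
Step 3: [N₂O₅] = 0.152 × e^(-1.958)
Step 4: [N₂O₅] = 0.152 × 0.14114 = 0.02145 M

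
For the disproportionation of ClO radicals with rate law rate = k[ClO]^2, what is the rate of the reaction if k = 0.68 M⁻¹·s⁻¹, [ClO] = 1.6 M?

1.741 M/s

Step 1: Identify the rate law: rate = k[ClO]^2
Step 2: Substitute values: rate = 0.68 × (1.6)^2
Step 3: Calculate: rate = 0.68 × 2.56 = 1.7408 M/s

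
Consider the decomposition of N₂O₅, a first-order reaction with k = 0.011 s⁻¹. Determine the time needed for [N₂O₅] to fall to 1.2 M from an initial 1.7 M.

31.66 s

Step 1: For first-order: t = ln([N₂O₅]₀/[N₂O₅])/k
Step 2: t = ln(1.7/1.2)/0.011
Step 3: t = ln(1.417)/0.011
Step 4: t = 0.3483/0.011 = 31.66 s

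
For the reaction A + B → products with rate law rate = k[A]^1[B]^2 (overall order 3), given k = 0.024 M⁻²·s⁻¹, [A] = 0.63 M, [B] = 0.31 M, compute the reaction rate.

0.001453 M/s

Step 1: The rate law is rate = k[A]^1[B]^2, overall order = 1+2 = 3
Step 2: Substitute values: rate = 0.024 × (0.63)^1 × (0.31)^2
Step 3: rate = 0.024 × 0.63 × 0.0961 = 0.00145303 M/s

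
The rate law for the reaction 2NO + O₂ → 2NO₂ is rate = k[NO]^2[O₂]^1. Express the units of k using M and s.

M⁻²·s⁻¹

Step 1: Overall order = 2 + 1 = 3.
Step 2: rate has units M·s⁻¹; [NO]^2[O₂]^1 has units M^3.
Step 3: k = rate/([NO]^2[O₂]^1), so units of k = M^(1-3)·s⁻¹ = M⁻²·s⁻¹.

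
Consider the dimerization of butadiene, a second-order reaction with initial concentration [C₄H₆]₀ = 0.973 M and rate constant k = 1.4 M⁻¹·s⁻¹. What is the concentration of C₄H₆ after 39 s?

0.01798 M

Step 1: For a second-order reaction: 1/[C₄H₆] = 1/[C₄H₆]₀ + kt
Step 2: 1/[C₄H₆] = 1/0.973 + 1.4 × 39
Step 3: 1/[C₄H₆] = 1.028 + 54.6 = 55.63
Step 4: [C₄H₆] = 1/55.63 = 0.01798 M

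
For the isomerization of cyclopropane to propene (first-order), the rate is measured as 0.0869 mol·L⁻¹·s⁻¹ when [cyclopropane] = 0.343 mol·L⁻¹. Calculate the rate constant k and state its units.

0.2534 s⁻¹

Step 1: rate = k[cyclopropane]^1, so k = rate / [cyclopropane]^1.
Step 2: k = 0.0869 / (0.343)^1 = 0.0869 / 0.343.
Step 3: k = 0.2534 s⁻¹.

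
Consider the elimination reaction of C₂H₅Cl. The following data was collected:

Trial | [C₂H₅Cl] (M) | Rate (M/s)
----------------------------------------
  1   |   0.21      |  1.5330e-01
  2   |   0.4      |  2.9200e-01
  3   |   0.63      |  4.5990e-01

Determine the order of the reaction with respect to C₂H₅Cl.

first order (1)

Step 1: Compare trials to find order n where rate₂/rate₁ = ([C₂H₅Cl]₂/[C₂H₅Cl]₁)^n
Step 2: rate₂/rate₁ = 2.9200e-01/1.5330e-01 = 1.905
Step 3: [C₂H₅Cl]₂/[C₂H₅Cl]₁ = 0.4/0.21 = 1.905
Step 4: n = ln(1.905)/ln(1.905) = 1.00 ≈ 1
Step 5: The reaction is first order in C₂H₅Cl.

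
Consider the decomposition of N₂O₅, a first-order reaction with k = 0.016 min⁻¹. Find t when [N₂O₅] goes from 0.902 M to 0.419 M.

47.92 min

Step 1: For first-order: t = ln([N₂O₅]₀/[N₂O₅])/k
Step 2: t = ln(0.902/0.419)/0.016
Step 3: t = ln(2.153)/0.016
Step 4: t = 0.7667/0.016 = 47.92 min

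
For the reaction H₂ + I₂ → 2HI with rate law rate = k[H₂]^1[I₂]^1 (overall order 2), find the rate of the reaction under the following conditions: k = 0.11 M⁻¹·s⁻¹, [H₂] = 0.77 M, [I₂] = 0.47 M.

0.03981 M/s

Step 1: The rate law is rate = k[H₂]^1[I₂]^1, overall order = 1+1 = 2
Step 2: Substitute values: rate = 0.11 × (0.77)^1 × (0.47)^1
Step 3: rate = 0.11 × 0.77 × 0.47 = 0.039809 M/s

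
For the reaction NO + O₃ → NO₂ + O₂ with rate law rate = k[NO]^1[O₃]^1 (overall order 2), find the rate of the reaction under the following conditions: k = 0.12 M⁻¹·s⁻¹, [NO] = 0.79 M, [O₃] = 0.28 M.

0.02654 M/s

Step 1: The rate law is rate = k[NO]^1[O₃]^1, overall order = 1+1 = 2
Step 2: Substitute values: rate = 0.12 × (0.79)^1 × (0.28)^1
Step 3: rate = 0.12 × 0.79 × 0.28 = 0.026544 M/s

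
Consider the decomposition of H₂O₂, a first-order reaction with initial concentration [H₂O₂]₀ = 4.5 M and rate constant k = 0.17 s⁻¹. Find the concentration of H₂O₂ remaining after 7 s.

1.369 M

Step 1: For a first-order reaction: [H₂O₂] = [H₂O₂]₀ × e^(-kt)
Step 2: [H₂O₂] = 4.5 × e^(-0.17 × 7)
Step 3: [H₂O₂] = 4.5 × e^(-1.19)
Step 4: [H₂O₂] = 4.5 × 0.304221 = 1.369 M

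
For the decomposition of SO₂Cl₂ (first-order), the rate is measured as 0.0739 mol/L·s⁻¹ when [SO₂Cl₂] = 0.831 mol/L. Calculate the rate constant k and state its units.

0.08893 s⁻¹

Step 1: rate = k[SO₂Cl₂]^1, so k = rate / [SO₂Cl₂]^1.
Step 2: k = 0.0739 / (0.831)^1 = 0.0739 / 0.831.
Step 3: k = 0.08893 s⁻¹.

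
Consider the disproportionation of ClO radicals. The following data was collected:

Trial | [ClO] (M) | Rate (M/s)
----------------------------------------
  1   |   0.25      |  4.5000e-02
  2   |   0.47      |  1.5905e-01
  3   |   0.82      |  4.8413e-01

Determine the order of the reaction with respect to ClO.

second order (2)

Step 1: Compare trials to find order n where rate₂/rate₁ = ([ClO]₂/[ClO]₁)^n
Step 2: rate₂/rate₁ = 1.5905e-01/4.5000e-02 = 3.534
Step 3: [ClO]₂/[ClO]₁ = 0.47/0.25 = 1.88
Step 4: n = ln(3.534)/ln(1.88) = 2.00 ≈ 2
Step 5: The reaction is second order in ClO.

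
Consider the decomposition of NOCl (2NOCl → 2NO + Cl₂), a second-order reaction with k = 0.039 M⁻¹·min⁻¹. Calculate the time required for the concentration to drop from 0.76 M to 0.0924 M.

243.8 min

Step 1: For second-order: t = (1/[NOCl] - 1/[NOCl]₀)/k
Step 2: t = (1/0.0924 - 1/0.76)/0.039
Step 3: t = (10.82 - 1.316)/0.039
Step 4: t = 9.507/0.039 = 243.8 min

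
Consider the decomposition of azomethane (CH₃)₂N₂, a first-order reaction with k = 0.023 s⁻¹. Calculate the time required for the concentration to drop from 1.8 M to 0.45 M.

60.27 s

Step 1: For first-order: t = ln([azomethane]₀/[azomethane])/k
Step 2: t = ln(1.8/0.45)/0.023
Step 3: t = ln(4)/0.023
Step 4: t = 1.386/0.023 = 60.27 s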